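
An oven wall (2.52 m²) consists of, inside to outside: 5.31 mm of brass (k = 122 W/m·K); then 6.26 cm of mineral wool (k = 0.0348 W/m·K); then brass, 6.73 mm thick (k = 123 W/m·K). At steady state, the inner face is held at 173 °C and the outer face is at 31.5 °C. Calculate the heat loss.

Q = 198 W

Resistance network (inner→outer):
  R_brass = L/(kA) = 0.00531/(122·2.52) = 1.727×10^-5 K/W
  R_mineral wool = L/(kA) = 0.0626/(0.0348·2.52) = 0.7138 K/W
  R_brass = L/(kA) = 0.00673/(123·2.52) = 2.171×10^-5 K/W
ΣR = 1.727×10^-5 + 0.7138 + 2.171×10^-5 = 0.7138 K/W
Q = ΔT/ΣR = (173 °C − 31.5 °C)/0.7138 = 198 W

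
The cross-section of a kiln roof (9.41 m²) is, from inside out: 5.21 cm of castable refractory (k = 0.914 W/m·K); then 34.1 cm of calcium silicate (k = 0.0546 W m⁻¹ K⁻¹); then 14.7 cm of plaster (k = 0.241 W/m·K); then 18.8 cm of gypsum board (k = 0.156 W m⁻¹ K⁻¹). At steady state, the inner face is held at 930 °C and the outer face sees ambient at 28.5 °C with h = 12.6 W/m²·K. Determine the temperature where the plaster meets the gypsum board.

Resistance network (inner→outer):
  R_castable refractory = L/(kA) = 0.0521/(0.914·9.41) = 0.006058 K/W
  R_calcium silicate = L/(kA) = 0.341/(0.0546·9.41) = 0.6637 K/W
  R_plaster = L/(kA) = 0.147/(0.241·9.41) = 0.06482 K/W
  R_gypsum board = L/(kA) = 0.188/(0.156·9.41) = 0.1281 K/W
  R_conv,out = 1/(hA) = 1/(12.6·9.41) = 0.008434 K/W
ΣR = 0.006058 + 0.6637 + 0.06482 + 0.1281 + 0.008434 = 0.8711 K/W
Q = ΔT/ΣR = (930 °C − 28.5 °C)/0.8711 = 1035 W
From the inner boundary to the plaster/gypsum board interface, ΣR_partial = 0.7346 K/W.
T_interface = T_in − Q·ΣR_partial = 930 °C − (1035)(0.7346) = 170 °C

T = 170 °C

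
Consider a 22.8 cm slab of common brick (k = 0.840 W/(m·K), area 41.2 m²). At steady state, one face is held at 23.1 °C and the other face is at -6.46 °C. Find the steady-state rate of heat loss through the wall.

Q = 4.49 kW

Q = kA·ΔT/L = 0.840 × 41.2 × |23.1 °C − -6.46 °C| / 0.228 = 4490 W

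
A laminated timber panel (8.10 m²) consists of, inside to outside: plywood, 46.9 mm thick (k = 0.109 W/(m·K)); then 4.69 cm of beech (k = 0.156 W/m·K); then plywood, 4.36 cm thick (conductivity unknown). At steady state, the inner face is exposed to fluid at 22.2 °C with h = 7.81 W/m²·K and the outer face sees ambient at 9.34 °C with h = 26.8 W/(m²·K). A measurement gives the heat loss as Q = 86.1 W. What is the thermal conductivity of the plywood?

ΣR = ΔT/Q = |22.2 − 9.34|/86.1 = 0.1494 K/W
Known resistances:
  R_conv,in = 1/(hA) = 1/(7.81·8.10) = 0.01581 K/W
  R_plywood = L/(kA) = 0.0469/(0.109·8.10) = 0.05312 K/W
  R_beech = L/(kA) = 0.0469/(0.156·8.10) = 0.03712 K/W
  R_conv,out = 1/(hA) = 1/(26.8·8.10) = 0.004607 K/W
R_plywood = ΣR − ΣR_known = 0.1494 − 0.1107 = 0.03870 K/W
L/(kA) = 0.03870 ⇒ k = 0.0436/(0.03870·8.10) = 0.139 W/m·K

k = 0.139 W/m·K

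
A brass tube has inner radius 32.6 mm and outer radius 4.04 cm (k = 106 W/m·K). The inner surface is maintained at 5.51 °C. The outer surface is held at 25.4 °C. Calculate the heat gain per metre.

Q' = 2πk·ΔT/ln(r₂/r₁) = 2π × 106 × 19.89 / ln(0.0404/0.0326) = 61800 W/m

Q' = 61.8 kW/m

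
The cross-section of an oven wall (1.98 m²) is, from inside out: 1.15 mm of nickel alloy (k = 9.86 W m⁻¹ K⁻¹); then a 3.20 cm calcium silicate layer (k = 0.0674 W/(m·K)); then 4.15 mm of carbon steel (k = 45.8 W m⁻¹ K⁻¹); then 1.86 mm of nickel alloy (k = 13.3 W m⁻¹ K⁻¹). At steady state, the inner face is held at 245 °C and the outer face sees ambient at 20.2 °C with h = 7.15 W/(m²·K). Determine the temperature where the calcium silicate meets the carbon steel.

T = 71.4 °C

Treat each layer as a resistance in series:
  R_nickel alloy = L/(kA) = 0.00115/(9.86·1.98) = 5.891×10^-5 K/W
  R_calcium silicate = L/(kA) = 0.0320/(0.0674·1.98) = 0.2398 K/W
  R_carbon steel = L/(kA) = 0.00415/(45.8·1.98) = 4.576×10^-5 K/W
  R_nickel alloy = L/(kA) = 0.00186/(13.3·1.98) = 7.063×10^-5 K/W
  R_conv,out = 1/(hA) = 1/(7.15·1.98) = 0.07064 K/W
ΣR = 5.891×10^-5 + 0.2398 + 4.576×10^-5 + 7.063×10^-5 + 0.07064 = 0.3106 K/W
Q = ΔT/ΣR = (245 °C − 20.2 °C)/0.3106 = 723.8 W
From the inner boundary to the calcium silicate/carbon steel interface, ΣR_partial = 0.2399 K/W.
T_interface = T_in − Q·ΣR_partial = 245 °C − (723.8)(0.2399) = 71.4 °C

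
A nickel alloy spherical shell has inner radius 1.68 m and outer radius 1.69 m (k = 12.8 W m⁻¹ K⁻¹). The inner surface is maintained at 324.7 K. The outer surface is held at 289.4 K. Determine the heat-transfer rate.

Q = 1.61×10^6 W

Q = 4πk·ΔT/(1/r₁ − 1/r₂) = 4π × 12.8 × 35.3 / (1/1.68 − 1/1.69) = 1.61×10^6 W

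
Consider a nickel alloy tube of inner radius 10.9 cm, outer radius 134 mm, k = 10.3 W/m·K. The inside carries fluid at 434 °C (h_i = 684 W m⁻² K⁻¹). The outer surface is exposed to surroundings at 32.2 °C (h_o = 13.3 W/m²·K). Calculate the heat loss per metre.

Q' = 4250 W/m

Treat each layer as a resistance in series:
  R'_conv,in = 1/(2πr h) = 1/(2π·0.109·684) = 0.002135 m·K/W
  R'_nickel alloy = ln(0.134/0.109)/(2πk) = 0.2065/(2π·10.3) = 0.003191 m·K/W
  R'_conv,out = 1/(2πr h) = 1/(2π·0.134·13.3) = 0.08930 m·K/W
ΣR = 0.002135 + 0.003191 + 0.08930 = 0.09463 m·K/W
Q' = ΔT/ΣR = (434 °C − 32.2 °C)/0.09463 = 4250 W/m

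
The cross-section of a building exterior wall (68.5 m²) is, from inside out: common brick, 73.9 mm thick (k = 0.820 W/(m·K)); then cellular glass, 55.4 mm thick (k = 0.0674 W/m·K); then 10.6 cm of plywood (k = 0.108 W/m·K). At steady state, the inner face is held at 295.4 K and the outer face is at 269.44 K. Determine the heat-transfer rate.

Q = 939 W

Series thermal resistances, inner to outer:
  R_common brick = L/(kA) = 0.0739/(0.820·68.5) = 0.001316 K/W
  R_cellular glass = L/(kA) = 0.0554/(0.0674·68.5) = 0.01200 K/W
  R_plywood = L/(kA) = 0.106/(0.108·68.5) = 0.01433 K/W
ΣR = 0.001316 + 0.01200 + 0.01433 = 0.02765 K/W
Q = ΔT/ΣR = (295.4 K − 269.44 K)/0.02765 = 939 W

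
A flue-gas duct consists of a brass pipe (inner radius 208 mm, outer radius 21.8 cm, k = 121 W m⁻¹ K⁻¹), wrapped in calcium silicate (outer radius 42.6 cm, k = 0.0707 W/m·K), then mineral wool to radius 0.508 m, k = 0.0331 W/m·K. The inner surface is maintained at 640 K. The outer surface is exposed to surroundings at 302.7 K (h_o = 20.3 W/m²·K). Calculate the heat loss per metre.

Q' = 142 W/m

Treat each layer as a resistance in series:
  R'_brass = ln(0.218/0.208)/(2πk) = 0.04696/(2π·121) = 6.176×10^-5 m·K/W
  R'_calcium silicate = ln(0.426/0.218)/(2πk) = 0.6699/(2π·0.0707) = 1.508 m·K/W
  R'_mineral wool = ln(0.508/0.426)/(2πk) = 0.1760/(2π·0.0331) = 0.8465 m·K/W
  R'_conv,out = 1/(2πr h) = 1/(2π·0.508·20.3) = 0.01543 m·K/W
ΣR = 6.176×10^-5 + 1.508 + 0.8465 + 0.01543 = 2.370 m·K/W
Q' = ΔT/ΣR = (640 K − 302.7 K)/2.370 = 142 W/m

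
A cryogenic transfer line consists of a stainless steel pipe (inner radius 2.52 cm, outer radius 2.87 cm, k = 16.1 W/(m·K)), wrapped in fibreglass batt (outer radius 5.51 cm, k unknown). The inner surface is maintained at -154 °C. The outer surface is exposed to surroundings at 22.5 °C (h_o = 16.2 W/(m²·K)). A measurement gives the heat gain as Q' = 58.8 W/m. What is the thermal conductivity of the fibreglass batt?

k = 0.0368 W/m·K

ΣR = ΔT/Q' = |-154 − 22.5|/58.8 = 3.002 m·K/W
Known resistances:
  R'_stainless steel = ln(0.0287/0.0252)/(2πk) = 0.1301/(2π·16.1) = 0.001286 m·K/W
  R'_conv,out = 1/(2πr h) = 1/(2π·0.0551·16.2) = 0.1783 m·K/W
R_fibreglass batt = ΣR − ΣR_known = 3.002 − 0.1796 = 2.822 m·K/W
ln(r₂/r₁)/(2πk) = 2.822 ⇒ k = 0.6523/(2π·2.822) = 0.0368 W/m·K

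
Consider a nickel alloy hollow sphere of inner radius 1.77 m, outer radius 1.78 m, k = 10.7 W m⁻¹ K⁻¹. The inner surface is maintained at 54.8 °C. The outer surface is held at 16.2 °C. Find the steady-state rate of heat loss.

Q = 1640 kW

Q = 4πk·ΔT/(1/r₁ − 1/r₂) = 4π × 10.7 × 38.6 / (1/1.77 − 1/1.78) = 1.64×10^6 W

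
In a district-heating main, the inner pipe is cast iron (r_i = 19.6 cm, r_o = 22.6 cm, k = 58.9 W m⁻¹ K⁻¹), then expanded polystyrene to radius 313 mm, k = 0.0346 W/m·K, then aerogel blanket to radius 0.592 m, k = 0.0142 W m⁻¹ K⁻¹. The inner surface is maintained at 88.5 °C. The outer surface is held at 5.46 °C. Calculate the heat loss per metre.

Q' = 9.61 W/m

Series thermal resistances, inner to outer:
  R'_cast iron = ln(0.226/0.196)/(2πk) = 0.1424/(2π·58.9) = 3.848×10^-4 m·K/W
  R'_expanded polystyrene = ln(0.313/0.226)/(2πk) = 0.3257/(2π·0.0346) = 1.498 m·K/W
  R'_aerogel blanket = ln(0.592/0.313)/(2πk) = 0.6373/(2π·0.0142) = 7.143 m·K/W
ΣR = 3.848×10^-4 + 1.498 + 7.143 = 8.641 m·K/W
Q' = ΔT/ΣR = (88.5 °C − 5.46 °C)/8.641 = 9.61 W/m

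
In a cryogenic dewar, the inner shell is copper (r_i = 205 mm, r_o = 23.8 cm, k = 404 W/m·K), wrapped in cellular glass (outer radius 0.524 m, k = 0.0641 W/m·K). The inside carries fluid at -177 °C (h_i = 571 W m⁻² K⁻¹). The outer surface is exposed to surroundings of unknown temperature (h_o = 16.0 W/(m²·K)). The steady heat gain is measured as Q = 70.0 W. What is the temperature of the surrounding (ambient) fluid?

Sum the resistances:
  R_conv,in = 1/(4πr²h) = 1/(4π·0.205²·571) = 0.003316 K/W
  R_copper = (1/0.205 − 1/0.238)/(4πk) = 0.6764/(4π·404) = 1.332×10^-4 K/W
  R_cellular glass = (1/0.238 − 1/0.524)/(4πk) = 2.293/(4π·0.0641) = 2.847 K/W
  R_conv,out = 1/(4πr²h) = 1/(4π·0.524²·16.0) = 0.01811 K/W
ΣR = 2.869 K/W
ΔT = Q·ΣR = 70.0 × 2.869 = 200.8 K
Heat flows inward, so T_out = T_in + ΔT = -177 + 200.8 = 23.8 °C

T_out = 23.8 °C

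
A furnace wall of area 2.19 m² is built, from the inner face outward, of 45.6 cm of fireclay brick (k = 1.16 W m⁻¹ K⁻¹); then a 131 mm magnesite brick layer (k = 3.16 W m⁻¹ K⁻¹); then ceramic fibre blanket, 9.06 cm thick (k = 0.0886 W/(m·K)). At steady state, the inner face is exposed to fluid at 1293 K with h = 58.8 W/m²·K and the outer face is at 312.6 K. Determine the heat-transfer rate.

Series thermal resistances, inner to outer:
  R_conv,in = 1/(hA) = 1/(58.8·2.19) = 0.007766 K/W
  R_fireclay brick = L/(kA) = 0.456/(1.16·2.19) = 0.1795 K/W
  R_magnesite brick = L/(kA) = 0.131/(3.16·2.19) = 0.01893 K/W
  R_ceramic fibre blanket = L/(kA) = 0.0906/(0.0886·2.19) = 0.4669 K/W
ΣR = 0.007766 + 0.1795 + 0.01893 + 0.4669 = 0.6731 K/W
Q = ΔT/ΣR = (1293 K − 312.6 K)/0.6731 = 1460 W

Q = 1460 W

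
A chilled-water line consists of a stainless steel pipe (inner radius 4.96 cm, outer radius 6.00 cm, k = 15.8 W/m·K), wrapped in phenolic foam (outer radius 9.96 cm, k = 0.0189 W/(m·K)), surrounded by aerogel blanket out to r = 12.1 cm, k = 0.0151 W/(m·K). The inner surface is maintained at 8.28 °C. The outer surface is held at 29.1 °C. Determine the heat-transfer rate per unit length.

Q' = 3.29 W/m

Series thermal resistances, inner to outer:
  R'_stainless steel = ln(0.0600/0.0496)/(2πk) = 0.1904/(2π·15.8) = 0.001917 m·K/W
  R'_phenolic foam = ln(0.0996/0.0600)/(2πk) = 0.5068/(2π·0.0189) = 4.268 m·K/W
  R'_aerogel blanket = ln(0.121/0.0996)/(2πk) = 0.1946/(2π·0.0151) = 2.051 m·K/W
ΣR = 0.001917 + 4.268 + 2.051 = 6.321 m·K/W
Q' = ΔT/ΣR = (8.28 °C − 29.1 °C)/6.321 = -3.29 W/m
(Negative Q' ⇒ heat flows inward; heat gain = 3.29 W/m.)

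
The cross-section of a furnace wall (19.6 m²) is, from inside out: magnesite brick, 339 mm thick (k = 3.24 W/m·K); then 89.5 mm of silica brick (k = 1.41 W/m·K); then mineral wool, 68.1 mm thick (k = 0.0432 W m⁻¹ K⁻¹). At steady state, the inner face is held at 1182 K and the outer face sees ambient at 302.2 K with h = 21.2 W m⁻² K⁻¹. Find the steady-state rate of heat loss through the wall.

Q = 9.62 kW

Series thermal resistances, inner to outer:
  R_magnesite brick = L/(kA) = 0.339/(3.24·19.6) = 0.005338 K/W
  R_silica brick = L/(kA) = 0.0895/(1.41·19.6) = 0.003239 K/W
  R_mineral wool = L/(kA) = 0.0681/(0.0432·19.6) = 0.08043 K/W
  R_conv,out = 1/(hA) = 1/(21.2·19.6) = 0.002407 K/W
ΣR = 0.005338 + 0.003239 + 0.08043 + 0.002407 = 0.09141 K/W
Q = ΔT/ΣR = (1182 K − 302.2 K)/0.09141 = 9620 W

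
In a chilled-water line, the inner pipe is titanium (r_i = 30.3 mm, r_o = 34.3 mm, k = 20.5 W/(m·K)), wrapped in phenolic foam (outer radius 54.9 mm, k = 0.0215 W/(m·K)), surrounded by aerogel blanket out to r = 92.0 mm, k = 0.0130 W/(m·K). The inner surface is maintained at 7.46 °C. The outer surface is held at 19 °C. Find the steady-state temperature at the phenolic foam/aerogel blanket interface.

Series thermal resistances, inner to outer:
  R'_titanium = ln(0.0343/0.0303)/(2πk) = 0.1240/(2π·20.5) = 9.627×10^-4 m·K/W
  R'_phenolic foam = ln(0.0549/0.0343)/(2πk) = 0.4704/(2π·0.0215) = 3.482 m·K/W
  R'_aerogel blanket = ln(0.0920/0.0549)/(2πk) = 0.5163/(2π·0.0130) = 6.321 m·K/W
ΣR = 9.627×10^-4 + 3.482 + 6.321 = 9.804 m·K/W
Q' = ΔT/ΣR = (7.46 °C − 19 °C)/9.804 = -1.177 W/m
From the inner boundary to the phenolic foam/aerogel blanket interface, ΣR_partial = 3.483 m·K/W.
T_interface = T_in − Q'·ΣR_partial = 7.46 °C − (-1.177)(3.483) = 11.6 °C

T = 11.6 °C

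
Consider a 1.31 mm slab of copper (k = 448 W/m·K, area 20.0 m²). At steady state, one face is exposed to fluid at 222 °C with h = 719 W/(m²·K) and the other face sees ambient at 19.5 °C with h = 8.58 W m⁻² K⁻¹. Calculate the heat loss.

Q = 34.3 kW

Resistance network (inner→outer):
  R_conv,in = 1/(hA) = 1/(719·20.0) = 6.954×10^-5 K/W
  R_copper = L/(kA) = 0.00131/(448·20.0) = 1.462×10^-7 K/W
  R_conv,out = 1/(hA) = 1/(8.58·20.0) = 0.005828 K/W
ΣR = 6.954×10^-5 + 1.462×10^-7 + 0.005828 = 0.005898 K/W
Q = ΔT/ΣR = (222 °C − 19.5 °C)/0.005898 = 34300 W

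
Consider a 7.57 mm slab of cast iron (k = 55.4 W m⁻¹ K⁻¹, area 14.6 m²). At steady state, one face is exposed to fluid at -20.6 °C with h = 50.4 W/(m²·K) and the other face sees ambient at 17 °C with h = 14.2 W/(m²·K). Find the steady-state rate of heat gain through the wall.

Series thermal resistances, inner to outer:
  R_conv,in = 1/(hA) = 1/(50.4·14.6) = 0.001359 K/W
  R_cast iron = L/(kA) = 0.00757/(55.4·14.6) = 9.359×10^-6 K/W
  R_conv,out = 1/(hA) = 1/(14.2·14.6) = 0.004823 K/W
ΣR = 0.001359 + 9.359×10^-6 + 0.004823 = 0.006191 K/W
Q = ΔT/ΣR = (-20.6 °C − 17 °C)/0.006191 = -6070 W
(Negative Q ⇒ heat flows inward; heat gain = 6070 W.)

Q = 6070 W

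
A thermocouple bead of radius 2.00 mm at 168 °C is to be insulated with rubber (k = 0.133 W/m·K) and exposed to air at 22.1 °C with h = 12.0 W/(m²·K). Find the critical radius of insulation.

For a sphere, r_cr = 2k_ins/h = 2·0.133/12.0 = 0.0222 m = 2.22 cm

r_cr = 2.22 cm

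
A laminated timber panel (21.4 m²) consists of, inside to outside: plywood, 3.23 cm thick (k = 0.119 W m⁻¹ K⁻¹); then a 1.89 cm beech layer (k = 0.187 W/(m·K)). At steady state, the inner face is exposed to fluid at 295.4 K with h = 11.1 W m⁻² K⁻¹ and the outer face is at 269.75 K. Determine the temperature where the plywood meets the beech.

T = 275.35 K

Treat each layer as a resistance in series:
  R_conv,in = 1/(hA) = 1/(11.1·21.4) = 0.004210 K/W
  R_plywood = L/(kA) = 0.0323/(0.119·21.4) = 0.01268 K/W
  R_beech = L/(kA) = 0.0189/(0.187·21.4) = 0.004723 K/W
ΣR = 0.004210 + 0.01268 + 0.004723 = 0.02161 K/W
Q = ΔT/ΣR = (295.4 K − 269.75 K)/0.02161 = 1187 W
From the inner boundary to the plywood/beech interface, ΣR_partial = 0.01689 K/W.
T_interface = T_in − Q·ΣR_partial = 295.4 K − (1187)(0.01689) = 275.35 K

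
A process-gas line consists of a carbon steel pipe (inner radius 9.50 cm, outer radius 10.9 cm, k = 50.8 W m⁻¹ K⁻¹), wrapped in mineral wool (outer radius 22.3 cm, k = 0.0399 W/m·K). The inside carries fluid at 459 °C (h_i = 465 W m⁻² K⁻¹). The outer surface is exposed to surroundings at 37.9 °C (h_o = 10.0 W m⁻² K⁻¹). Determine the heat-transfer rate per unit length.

Q' = 144 W/m

Series thermal resistances, inner to outer:
  R'_conv,in = 1/(2πr h) = 1/(2π·0.0950·465) = 0.003603 m·K/W
  R'_carbon steel = ln(0.109/0.0950)/(2πk) = 0.1375/(2π·50.8) = 4.307×10^-4 m·K/W
  R'_mineral wool = ln(0.223/0.109)/(2πk) = 0.7158/(2π·0.0399) = 2.855 m·K/W
  R'_conv,out = 1/(2πr h) = 1/(2π·0.223·10.0) = 0.07137 m·K/W
ΣR = 0.003603 + 4.307×10^-4 + 2.855 + 0.07137 = 2.930 m·K/W
Q' = ΔT/ΣR = (459 °C − 37.9 °C)/2.930 = 144 W/m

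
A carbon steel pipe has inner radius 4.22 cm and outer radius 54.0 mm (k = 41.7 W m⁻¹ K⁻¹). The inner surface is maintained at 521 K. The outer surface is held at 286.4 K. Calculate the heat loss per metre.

Q' = 2πk·ΔT/ln(r₂/r₁) = 2π × 41.7 × 234.6 / ln(0.0540/0.0422) = 2.49×10^5 W/m

Q' = 249 kW/m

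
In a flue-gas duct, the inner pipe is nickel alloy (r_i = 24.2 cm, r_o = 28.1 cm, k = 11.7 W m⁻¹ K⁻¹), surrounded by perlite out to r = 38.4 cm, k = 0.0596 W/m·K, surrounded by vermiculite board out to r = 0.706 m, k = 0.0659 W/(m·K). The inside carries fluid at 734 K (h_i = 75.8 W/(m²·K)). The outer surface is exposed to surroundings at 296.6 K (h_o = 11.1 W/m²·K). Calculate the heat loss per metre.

Resistance network (inner→outer):
  R'_conv,in = 1/(2πr h) = 1/(2π·0.242·75.8) = 0.008676 m·K/W
  R'_nickel alloy = ln(0.281/0.242)/(2πk) = 0.1494/(2π·11.7) = 0.002033 m·K/W
  R'_perlite = ln(0.384/0.281)/(2πk) = 0.3123/(2π·0.0596) = 0.8339 m·K/W
  R'_vermiculite board = ln(0.706/0.384)/(2πk) = 0.6090/(2π·0.0659) = 1.471 m·K/W
  R'_conv,out = 1/(2πr h) = 1/(2π·0.706·11.1) = 0.02031 m·K/W
ΣR = 0.008676 + 0.002033 + 0.8339 + 1.471 + 0.02031 = 2.336 m·K/W
Q' = ΔT/ΣR = (734 K − 296.6 K)/2.336 = 187 W/m

Q' = 187 W/m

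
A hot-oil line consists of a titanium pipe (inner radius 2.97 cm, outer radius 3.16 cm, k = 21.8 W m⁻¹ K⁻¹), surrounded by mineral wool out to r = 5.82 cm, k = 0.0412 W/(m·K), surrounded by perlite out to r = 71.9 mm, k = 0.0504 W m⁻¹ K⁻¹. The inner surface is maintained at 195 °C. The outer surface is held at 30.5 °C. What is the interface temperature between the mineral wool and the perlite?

Treat each layer as a resistance in series:
  R'_titanium = ln(0.0316/0.0297)/(2πk) = 0.06201/(2π·21.8) = 4.527×10^-4 m·K/W
  R'_mineral wool = ln(0.0582/0.0316)/(2πk) = 0.6107/(2π·0.0412) = 2.359 m·K/W
  R'_perlite = ln(0.0719/0.0582)/(2πk) = 0.2114/(2π·0.0504) = 0.6675 m·K/W
ΣR = 4.527×10^-4 + 2.359 + 0.6675 = 3.027 m·K/W
Q' = ΔT/ΣR = (195 °C − 30.5 °C)/3.027 = 54.34 W/m
From the inner boundary to the mineral wool/perlite interface, ΣR_partial = 2.359 m·K/W.
T_interface = T_in − Q'·ΣR_partial = 195 °C − (54.34)(2.359) = 66.8 °C

T = 66.8 °C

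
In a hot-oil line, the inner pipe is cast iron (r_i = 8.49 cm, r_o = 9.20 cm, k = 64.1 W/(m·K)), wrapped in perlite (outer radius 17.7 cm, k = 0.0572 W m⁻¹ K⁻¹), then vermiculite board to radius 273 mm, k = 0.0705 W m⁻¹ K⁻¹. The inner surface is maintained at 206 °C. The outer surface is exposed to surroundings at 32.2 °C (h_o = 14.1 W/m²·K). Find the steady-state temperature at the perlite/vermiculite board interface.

Series thermal resistances, inner to outer:
  R'_cast iron = ln(0.0920/0.0849)/(2πk) = 0.08031/(2π·64.1) = 1.994×10^-4 m·K/W
  R'_perlite = ln(0.177/0.0920)/(2πk) = 0.6544/(2π·0.0572) = 1.821 m·K/W
  R'_vermiculite board = ln(0.273/0.177)/(2πk) = 0.4333/(2π·0.0705) = 0.9782 m·K/W
  R'_conv,out = 1/(2πr h) = 1/(2π·0.273·14.1) = 0.04135 m·K/W
ΣR = 1.994×10^-4 + 1.821 + 0.9782 + 0.04135 = 2.841 m·K/W
Q' = ΔT/ΣR = (206 °C − 32.2 °C)/2.841 = 61.18 W/m
From the inner boundary to the perlite/vermiculite board interface, ΣR_partial = 1.821 m·K/W.
T_interface = T_in − Q'·ΣR_partial = 206 °C − (61.18)(1.821) = 94.6 °C

T = 94.6 °C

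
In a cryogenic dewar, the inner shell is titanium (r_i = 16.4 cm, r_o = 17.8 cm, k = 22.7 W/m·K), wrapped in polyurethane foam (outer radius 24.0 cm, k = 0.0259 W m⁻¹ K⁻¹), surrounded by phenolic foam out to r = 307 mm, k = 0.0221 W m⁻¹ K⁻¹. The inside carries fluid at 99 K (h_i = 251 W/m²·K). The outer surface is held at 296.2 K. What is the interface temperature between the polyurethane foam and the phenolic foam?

Resistance network (inner→outer):
  R_conv,in = 1/(4πr²h) = 1/(4π·0.164²·251) = 0.01179 K/W
  R_titanium = (1/0.164 − 1/0.178)/(4πk) = 0.4796/(4π·22.7) = 0.001681 K/W
  R_polyurethane foam = (1/0.178 − 1/0.240)/(4πk) = 1.451/(4π·0.0259) = 4.459 K/W
  R_phenolic foam = (1/0.240 − 1/0.307)/(4πk) = 0.9093/(4π·0.0221) = 3.274 K/W
ΣR = 0.01179 + 0.001681 + 4.459 + 3.274 = 7.746 K/W
Q = ΔT/ΣR = (99 K − 296.2 K)/7.746 = -25.46 W
From the inner boundary to the polyurethane foam/phenolic foam interface, ΣR_partial = 4.472 K/W.
T_interface = T_in − Q·ΣR_partial = 99 K − (-25.46)(4.472) = 212.9 K

T = 212.9 K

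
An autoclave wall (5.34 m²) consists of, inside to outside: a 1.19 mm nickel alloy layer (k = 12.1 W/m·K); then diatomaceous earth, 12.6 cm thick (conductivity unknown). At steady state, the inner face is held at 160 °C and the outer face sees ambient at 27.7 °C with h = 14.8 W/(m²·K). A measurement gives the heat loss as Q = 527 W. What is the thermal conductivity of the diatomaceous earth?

ΣR = ΔT/Q = |160 − 27.7|/527 = 0.2510 K/W
Known resistances:
  R_nickel alloy = L/(kA) = 0.00119/(12.1·5.34) = 1.842×10^-5 K/W
  R_conv,out = 1/(hA) = 1/(14.8·5.34) = 0.01265 K/W
R_diatomaceous earth = ΣR − ΣR_known = 0.2510 − 0.01267 = 0.2383 K/W
L/(kA) = 0.2383 ⇒ k = 0.126/(0.2383·5.34) = 0.0990 W/m·K

k = 0.0990 W/m·K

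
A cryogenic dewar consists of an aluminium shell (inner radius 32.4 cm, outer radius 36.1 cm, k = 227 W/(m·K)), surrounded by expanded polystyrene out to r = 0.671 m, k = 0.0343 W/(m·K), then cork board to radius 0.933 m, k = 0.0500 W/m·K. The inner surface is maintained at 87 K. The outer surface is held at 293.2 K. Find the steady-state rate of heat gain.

Series thermal resistances, inner to outer:
  R_aluminium = (1/0.324 − 1/0.361)/(4πk) = 0.3163/(4π·227) = 1.109×10^-4 K/W
  R_expanded polystyrene = (1/0.361 − 1/0.671)/(4πk) = 1.280/(4π·0.0343) = 2.969 K/W
  R_cork board = (1/0.671 − 1/0.933)/(4πk) = 0.4185/(4π·0.0500) = 0.6661 K/W
ΣR = 1.109×10^-4 + 2.969 + 0.6661 = 3.635 K/W
Q = ΔT/ΣR = (87 K − 293.2 K)/3.635 = -56.7 W
(Negative Q ⇒ heat flows inward; heat gain = 56.7 W.)

Q = 56.7 W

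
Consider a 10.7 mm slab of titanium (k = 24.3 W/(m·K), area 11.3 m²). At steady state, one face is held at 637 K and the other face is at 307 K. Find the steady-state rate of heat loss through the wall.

Q = 8470 kW

Q = kA·ΔT/L = 24.3 × 11.3 × |637 K − 307 K| / 0.0107 = 8.47×10^6 W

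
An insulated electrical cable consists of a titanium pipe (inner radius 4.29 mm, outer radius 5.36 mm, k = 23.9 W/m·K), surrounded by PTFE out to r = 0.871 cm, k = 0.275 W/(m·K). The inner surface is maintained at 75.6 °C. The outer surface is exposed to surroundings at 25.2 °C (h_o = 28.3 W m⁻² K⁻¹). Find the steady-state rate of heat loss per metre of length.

Q' = 54.3 W/m

Resistance network (inner→outer):
  R'_titanium = ln(0.00536/0.00429)/(2πk) = 0.2227/(2π·23.9) = 0.001483 m·K/W
  R'_PTFE = ln(0.00871/0.00536)/(2πk) = 0.4855/(2π·0.275) = 0.2810 m·K/W
  R'_conv,out = 1/(2πr h) = 1/(2π·0.00871·28.3) = 0.6457 m·K/W
ΣR = 0.001483 + 0.2810 + 0.6457 = 0.9282 m·K/W
Q' = ΔT/ΣR = (75.6 °C − 25.2 °C)/0.9282 = 54.3 W/m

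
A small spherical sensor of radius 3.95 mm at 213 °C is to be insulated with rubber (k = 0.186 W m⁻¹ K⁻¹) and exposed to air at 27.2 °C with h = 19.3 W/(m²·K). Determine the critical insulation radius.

For a sphere, r_cr = 2k_ins/h = 2·0.186/19.3 = 0.0193 m = 1.93 cm

r_cr = 1.93 cm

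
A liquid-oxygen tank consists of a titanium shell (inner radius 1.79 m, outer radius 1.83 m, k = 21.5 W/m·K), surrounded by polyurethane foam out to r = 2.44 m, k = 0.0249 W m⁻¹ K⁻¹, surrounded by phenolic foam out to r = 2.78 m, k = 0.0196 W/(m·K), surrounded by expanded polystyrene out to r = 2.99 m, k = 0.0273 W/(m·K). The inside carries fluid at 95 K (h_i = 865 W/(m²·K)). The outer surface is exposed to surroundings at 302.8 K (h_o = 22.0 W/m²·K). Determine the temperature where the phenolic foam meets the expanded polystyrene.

Resistance network (inner→outer):
  R_conv,in = 1/(4πr²h) = 1/(4π·1.79²·865) = 2.871×10^-5 K/W
  R_titanium = (1/1.79 − 1/1.83)/(4πk) = 0.01221/(4π·21.5) = 4.520×10^-5 K/W
  R_polyurethane foam = (1/1.83 − 1/2.44)/(4πk) = 0.1366/(4π·0.0249) = 0.4366 K/W
  R_phenolic foam = (1/2.44 − 1/2.78)/(4πk) = 0.05012/(4π·0.0196) = 0.2035 K/W
  R_expanded polystyrene = (1/2.78 − 1/2.99)/(4πk) = 0.02526/(4π·0.0273) = 0.07364 K/W
  R_conv,out = 1/(4πr²h) = 1/(4π·2.99²·22.0) = 4.046×10^-4 K/W
ΣR = 2.871×10^-5 + 4.520×10^-5 + 0.4366 + 0.2035 + 0.07364 + 4.046×10^-4 = 0.7142 K/W
Q = ΔT/ΣR = (95 K − 302.8 K)/0.7142 = -291.0 W
From the inner boundary to the phenolic foam/expanded polystyrene interface, ΣR_partial = 0.6402 K/W.
T_interface = T_in − Q·ΣR_partial = 95 K − (-291.0)(0.6402) = 281.3 K

T = 281.3 K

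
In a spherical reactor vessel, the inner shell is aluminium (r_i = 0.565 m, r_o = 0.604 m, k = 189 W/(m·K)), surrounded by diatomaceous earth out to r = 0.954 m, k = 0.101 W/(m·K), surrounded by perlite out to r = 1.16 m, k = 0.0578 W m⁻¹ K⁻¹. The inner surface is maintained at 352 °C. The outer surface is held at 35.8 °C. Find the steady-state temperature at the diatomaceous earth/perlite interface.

T = 146 °C

Series thermal resistances, inner to outer:
  R_aluminium = (1/0.565 − 1/0.604)/(4πk) = 0.1143/(4π·189) = 4.812×10^-5 K/W
  R_diatomaceous earth = (1/0.604 − 1/0.954)/(4πk) = 0.6074/(4π·0.101) = 0.4786 K/W
  R_perlite = (1/0.954 − 1/1.16)/(4πk) = 0.1861/(4π·0.0578) = 0.2563 K/W
ΣR = 4.812×10^-5 + 0.4786 + 0.2563 = 0.7349 K/W
Q = ΔT/ΣR = (352 °C − 35.8 °C)/0.7349 = 430.3 W
From the inner boundary to the diatomaceous earth/perlite interface, ΣR_partial = 0.4786 K/W.
T_interface = T_in − Q·ΣR_partial = 352 °C − (430.3)(0.4786) = 146 °C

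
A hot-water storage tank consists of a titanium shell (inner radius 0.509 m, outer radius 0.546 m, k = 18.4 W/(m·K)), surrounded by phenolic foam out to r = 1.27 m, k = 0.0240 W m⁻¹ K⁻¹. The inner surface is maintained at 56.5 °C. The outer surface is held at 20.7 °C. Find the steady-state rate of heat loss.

Q = 10.3 W

Treat each layer as a resistance in series:
  R_titanium = (1/0.509 − 1/0.546)/(4πk) = 0.1331/(4π·18.4) = 5.758×10^-4 K/W
  R_phenolic foam = (1/0.546 − 1/1.27)/(4πk) = 1.044/(4π·0.0240) = 3.462 K/W
ΣR = 5.758×10^-4 + 3.462 = 3.463 K/W
Q = ΔT/ΣR = (56.5 °C − 20.7 °C)/3.463 = 10.3 W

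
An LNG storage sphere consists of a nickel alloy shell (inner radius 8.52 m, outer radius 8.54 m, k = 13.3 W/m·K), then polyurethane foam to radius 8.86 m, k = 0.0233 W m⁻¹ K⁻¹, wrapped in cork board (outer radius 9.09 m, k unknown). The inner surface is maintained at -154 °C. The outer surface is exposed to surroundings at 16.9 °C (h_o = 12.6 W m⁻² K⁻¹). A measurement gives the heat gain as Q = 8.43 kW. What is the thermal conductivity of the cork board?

ΣR = ΔT/Q = |-154 − 16.9|/8430 = 0.02027 K/W
Known resistances:
  R_nickel alloy = (1/8.52 − 1/8.54)/(4πk) = 2.749×10^-4/(4π·13.3) = 1.645×10^-6 K/W
  R_polyurethane foam = (1/8.54 − 1/8.86)/(4πk) = 0.004229/(4π·0.0233) = 0.01444 K/W
  R_conv,out = 1/(4πr²h) = 1/(4π·9.09²·12.6) = 7.643×10^-5 K/W
R_cork board = ΣR − ΣR_known = 0.02027 − 0.01452 = 0.005750 K/W
(1/r₁−1/r₂)/(4πk) = 0.005750 ⇒ k = 0.002856/(4π·0.005750) = 0.0395 W/m·K

k = 0.0395 W/m·K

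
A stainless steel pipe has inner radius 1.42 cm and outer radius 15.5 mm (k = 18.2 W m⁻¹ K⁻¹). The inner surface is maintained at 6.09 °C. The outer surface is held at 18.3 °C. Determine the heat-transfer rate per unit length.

Q' = 2πk·ΔT/ln(r₂/r₁) = 2π × 18.2 × 12.21 / ln(0.0155/0.0142) = 15900 W/m

Q' = 15900 W/m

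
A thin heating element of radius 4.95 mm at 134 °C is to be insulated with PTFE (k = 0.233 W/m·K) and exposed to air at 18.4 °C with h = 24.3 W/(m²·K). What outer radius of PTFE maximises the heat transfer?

r_cr = 0.959 cm

For a cylinder, r_cr = k_ins/h = 0.233/24.3 = 0.00959 m = 0.959 cm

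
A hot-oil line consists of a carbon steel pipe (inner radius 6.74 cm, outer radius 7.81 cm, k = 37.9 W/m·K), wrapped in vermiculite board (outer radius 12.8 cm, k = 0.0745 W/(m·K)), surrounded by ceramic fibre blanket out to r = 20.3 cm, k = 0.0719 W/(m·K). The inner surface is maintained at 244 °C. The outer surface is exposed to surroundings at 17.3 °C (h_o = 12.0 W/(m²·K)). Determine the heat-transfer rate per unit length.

Series thermal resistances, inner to outer:
  R'_carbon steel = ln(0.0781/0.0674)/(2πk) = 0.1473/(2π·37.9) = 6.188×10^-4 m·K/W
  R'_vermiculite board = ln(0.128/0.0781)/(2πk) = 0.4940/(2π·0.0745) = 1.055 m·K/W
  R'_ceramic fibre blanket = ln(0.203/0.128)/(2πk) = 0.4612/(2π·0.0719) = 1.021 m·K/W
  R'_conv,out = 1/(2πr h) = 1/(2π·0.203·12.0) = 0.06533 m·K/W
ΣR = 6.188×10^-4 + 1.055 + 1.021 + 0.06533 = 2.142 m·K/W
Q' = ΔT/ΣR = (244 °C − 17.3 °C)/2.142 = 106 W/m

Q' = 106 W/m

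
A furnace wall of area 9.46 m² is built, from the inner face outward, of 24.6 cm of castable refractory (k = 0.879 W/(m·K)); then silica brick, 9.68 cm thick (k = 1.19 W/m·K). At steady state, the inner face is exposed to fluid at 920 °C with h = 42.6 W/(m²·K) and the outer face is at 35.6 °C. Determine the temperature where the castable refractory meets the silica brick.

T = 223 °C

Series thermal resistances, inner to outer:
  R_conv,in = 1/(hA) = 1/(42.6·9.46) = 0.002481 K/W
  R_castable refractory = L/(kA) = 0.246/(0.879·9.46) = 0.02958 K/W
  R_silica brick = L/(kA) = 0.0968/(1.19·9.46) = 0.008599 K/W
ΣR = 0.002481 + 0.02958 + 0.008599 = 0.04066 K/W
Q = ΔT/ΣR = (920 °C − 35.6 °C)/0.04066 = 21750 W
From the inner boundary to the castable refractory/silica brick interface, ΣR_partial = 0.03206 K/W.
T_interface = T_in − Q·ΣR_partial = 920 °C − (21750)(0.03206) = 223 °C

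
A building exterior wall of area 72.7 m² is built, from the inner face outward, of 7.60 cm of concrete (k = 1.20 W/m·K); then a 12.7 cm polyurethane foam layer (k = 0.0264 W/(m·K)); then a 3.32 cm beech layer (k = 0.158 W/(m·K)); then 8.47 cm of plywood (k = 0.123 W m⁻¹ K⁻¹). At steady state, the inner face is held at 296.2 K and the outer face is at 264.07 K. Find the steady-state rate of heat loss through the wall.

Q = 405 W

Series thermal resistances, inner to outer:
  R_concrete = L/(kA) = 0.0760/(1.20·72.7) = 8.712×10^-4 K/W
  R_polyurethane foam = L/(kA) = 0.127/(0.0264·72.7) = 0.06617 K/W
  R_beech = L/(kA) = 0.0332/(0.158·72.7) = 0.002890 K/W
  R_plywood = L/(kA) = 0.0847/(0.123·72.7) = 0.009472 K/W
ΣR = 8.712×10^-4 + 0.06617 + 0.002890 + 0.009472 = 0.07940 K/W
Q = ΔT/ΣR = (296.2 K − 264.07 K)/0.07940 = 405 W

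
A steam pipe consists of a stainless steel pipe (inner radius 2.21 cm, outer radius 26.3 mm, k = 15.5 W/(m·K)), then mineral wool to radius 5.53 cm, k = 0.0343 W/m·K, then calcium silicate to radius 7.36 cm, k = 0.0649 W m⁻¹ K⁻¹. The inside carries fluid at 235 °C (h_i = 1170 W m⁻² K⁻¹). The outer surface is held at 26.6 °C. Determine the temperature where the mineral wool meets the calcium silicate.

Treat each layer as a resistance in series:
  R'_conv,in = 1/(2πr h) = 1/(2π·0.0221·1170) = 0.006155 m·K/W
  R'_stainless steel = ln(0.0263/0.0221)/(2πk) = 0.1740/(2π·15.5) = 0.001787 m·K/W
  R'_mineral wool = ln(0.0553/0.0263)/(2πk) = 0.7432/(2π·0.0343) = 3.449 m·K/W
  R'_calcium silicate = ln(0.0736/0.0553)/(2πk) = 0.2859/(2π·0.0649) = 0.7010 m·K/W
ΣR = 0.006155 + 0.001787 + 3.449 + 0.7010 = 4.158 m·K/W
Q' = ΔT/ΣR = (235 °C − 26.6 °C)/4.158 = 50.12 W/m
From the inner boundary to the mineral wool/calcium silicate interface, ΣR_partial = 3.457 m·K/W.
T_interface = T_in − Q'·ΣR_partial = 235 °C − (50.12)(3.457) = 61.7 °C

T = 61.7 °C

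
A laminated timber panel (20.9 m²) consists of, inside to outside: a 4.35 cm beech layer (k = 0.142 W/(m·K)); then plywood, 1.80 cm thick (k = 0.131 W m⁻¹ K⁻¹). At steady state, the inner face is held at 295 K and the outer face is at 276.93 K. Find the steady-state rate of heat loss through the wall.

Q = 851 W

Treat each layer as a resistance in series:
  R_beech = L/(kA) = 0.0435/(0.142·20.9) = 0.01466 K/W
  R_plywood = L/(kA) = 0.0180/(0.131·20.9) = 0.006574 K/W
ΣR = 0.01466 + 0.006574 = 0.02123 K/W
Q = ΔT/ΣR = (295 K − 276.93 K)/0.02123 = 851 W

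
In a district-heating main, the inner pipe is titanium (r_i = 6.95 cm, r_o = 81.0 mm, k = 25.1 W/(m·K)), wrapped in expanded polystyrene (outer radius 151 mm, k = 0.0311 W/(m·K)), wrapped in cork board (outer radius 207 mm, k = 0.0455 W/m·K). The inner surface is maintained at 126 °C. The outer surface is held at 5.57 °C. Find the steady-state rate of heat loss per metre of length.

Q' = 28.1 W/m

Series thermal resistances, inner to outer:
  R'_titanium = ln(0.0810/0.0695)/(2πk) = 0.1531/(2π·25.1) = 9.709×10^-4 m·K/W
  R'_expanded polystyrene = ln(0.151/0.0810)/(2πk) = 0.6228/(2π·0.0311) = 3.187 m·K/W
  R'_cork board = ln(0.207/0.151)/(2πk) = 0.3154/(2π·0.0455) = 1.103 m·K/W
ΣR = 9.709×10^-4 + 3.187 + 1.103 = 4.291 m·K/W
Q' = ΔT/ΣR = (126 °C − 5.57 °C)/4.291 = 28.1 W/m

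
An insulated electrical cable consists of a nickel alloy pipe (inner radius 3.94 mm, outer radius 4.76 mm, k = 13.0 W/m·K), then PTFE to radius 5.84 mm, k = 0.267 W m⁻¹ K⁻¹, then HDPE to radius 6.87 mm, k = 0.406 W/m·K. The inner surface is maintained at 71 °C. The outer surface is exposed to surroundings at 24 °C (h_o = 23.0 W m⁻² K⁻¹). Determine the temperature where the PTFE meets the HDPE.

Series thermal resistances, inner to outer:
  R'_nickel alloy = ln(0.00476/0.00394)/(2πk) = 0.1891/(2π·13.0) = 0.002315 m·K/W
  R'_PTFE = ln(0.00584/0.00476)/(2πk) = 0.2045/(2π·0.267) = 0.1219 m·K/W
  R'_HDPE = ln(0.00687/0.00584)/(2πk) = 0.1624/(2π·0.406) = 0.06368 m·K/W
  R'_conv,out = 1/(2πr h) = 1/(2π·0.00687·23.0) = 1.007 m·K/W
ΣR = 0.002315 + 0.1219 + 0.06368 + 1.007 = 1.195 m·K/W
Q' = ΔT/ΣR = (71 °C − 24 °C)/1.195 = 39.33 W/m
From the inner boundary to the PTFE/HDPE interface, ΣR_partial = 0.1242 m·K/W.
T_interface = T_in − Q'·ΣR_partial = 71 °C − (39.33)(0.1242) = 66.1 °C

T = 66.1 °C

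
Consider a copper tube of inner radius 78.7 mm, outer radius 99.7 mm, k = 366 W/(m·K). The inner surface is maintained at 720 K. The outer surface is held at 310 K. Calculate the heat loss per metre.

Q' = 2πk·ΔT/ln(r₂/r₁) = 2π × 366 × 410 / ln(0.0997/0.0787) = 3.99×10^6 W/m

Q' = 3.99×10^6 W/m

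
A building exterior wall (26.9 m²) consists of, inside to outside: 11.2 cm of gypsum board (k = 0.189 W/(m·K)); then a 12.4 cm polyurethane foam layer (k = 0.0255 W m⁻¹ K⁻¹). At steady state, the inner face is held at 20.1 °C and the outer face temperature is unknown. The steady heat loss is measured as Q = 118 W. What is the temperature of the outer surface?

Series resistances:
  R_gypsum board = L/(kA) = 0.112/(0.189·26.9) = 0.02203 K/W
  R_polyurethane foam = L/(kA) = 0.124/(0.0255·26.9) = 0.1808 K/W
ΣR = 0.2028 K/W
ΔT = Q·ΣR = 118 × 0.2028 = 23.93 K
Heat flows outward, so T_out = T_in − ΔT = 20.1 − 23.93 = -3.83 °C

T_out = -3.83 °C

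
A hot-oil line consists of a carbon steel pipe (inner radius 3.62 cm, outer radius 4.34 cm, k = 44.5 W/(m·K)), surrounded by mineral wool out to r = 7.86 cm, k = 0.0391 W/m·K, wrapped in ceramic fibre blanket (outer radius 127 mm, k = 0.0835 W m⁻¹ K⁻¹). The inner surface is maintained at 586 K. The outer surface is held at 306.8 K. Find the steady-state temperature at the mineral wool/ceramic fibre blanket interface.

T = 383 K

Treat each layer as a resistance in series:
  R'_carbon steel = ln(0.0434/0.0362)/(2πk) = 0.1814/(2π·44.5) = 6.488×10^-4 m·K/W
  R'_mineral wool = ln(0.0786/0.0434)/(2πk) = 0.5939/(2π·0.0391) = 2.417 m·K/W
  R'_ceramic fibre blanket = ln(0.127/0.0786)/(2πk) = 0.4798/(2π·0.0835) = 0.9146 m·K/W
ΣR = 6.488×10^-4 + 2.417 + 0.9146 = 3.332 m·K/W
Q' = ΔT/ΣR = (586 K − 306.8 K)/3.332 = 83.79 W/m
From the inner boundary to the mineral wool/ceramic fibre blanket interface, ΣR_partial = 2.418 m·K/W.
T_interface = T_in − Q'·ΣR_partial = 586 K − (83.79)(2.418) = 383 K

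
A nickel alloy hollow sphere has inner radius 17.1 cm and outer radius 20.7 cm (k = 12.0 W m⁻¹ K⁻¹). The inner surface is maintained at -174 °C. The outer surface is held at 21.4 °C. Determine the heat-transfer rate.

Q = 29.0 kW

Q = 4πk·ΔT/(1/r₁ − 1/r₂) = 4π × 12.0 × 195.4 / (1/0.171 − 1/0.207) = 29000 W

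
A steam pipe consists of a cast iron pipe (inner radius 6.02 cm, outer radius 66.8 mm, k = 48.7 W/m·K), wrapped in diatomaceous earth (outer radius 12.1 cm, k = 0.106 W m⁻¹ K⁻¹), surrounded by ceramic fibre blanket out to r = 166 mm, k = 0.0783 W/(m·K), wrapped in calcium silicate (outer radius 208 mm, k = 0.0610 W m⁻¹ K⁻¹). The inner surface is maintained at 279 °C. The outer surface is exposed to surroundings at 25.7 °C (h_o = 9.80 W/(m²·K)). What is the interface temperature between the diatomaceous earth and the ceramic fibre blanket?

Resistance network (inner→outer):
  R'_cast iron = ln(0.0668/0.0602)/(2πk) = 0.1040/(2π·48.7) = 3.400×10^-4 m·K/W
  R'_diatomaceous earth = ln(0.121/0.0668)/(2πk) = 0.5941/(2π·0.106) = 0.8920 m·K/W
  R'_ceramic fibre blanket = ln(0.166/0.121)/(2πk) = 0.3162/(2π·0.0783) = 0.6427 m·K/W
  R'_calcium silicate = ln(0.208/0.166)/(2πk) = 0.2256/(2π·0.0610) = 0.5885 m·K/W
  R'_conv,out = 1/(2πr h) = 1/(2π·0.208·9.80) = 0.07808 m·K/W
ΣR = 3.400×10^-4 + 0.8920 + 0.6427 + 0.5885 + 0.07808 = 2.202 m·K/W
Q' = ΔT/ΣR = (279 °C − 25.7 °C)/2.202 = 115.0 W/m
From the inner boundary to the diatomaceous earth/ceramic fibre blanket interface, ΣR_partial = 0.8923 m·K/W.
T_interface = T_in − Q'·ΣR_partial = 279 °C − (115.0)(0.8923) = 176 °C

T = 176 °C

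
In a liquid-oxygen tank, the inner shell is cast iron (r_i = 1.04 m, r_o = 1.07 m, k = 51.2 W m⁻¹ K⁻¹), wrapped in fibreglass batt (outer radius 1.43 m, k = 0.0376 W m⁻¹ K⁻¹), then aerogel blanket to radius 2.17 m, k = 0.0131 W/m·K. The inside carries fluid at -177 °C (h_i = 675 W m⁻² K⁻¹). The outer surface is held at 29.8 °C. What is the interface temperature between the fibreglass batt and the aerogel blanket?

Series thermal resistances, inner to outer:
  R_conv,in = 1/(4πr²h) = 1/(4π·1.04²·675) = 1.090×10^-4 K/W
  R_cast iron = (1/1.04 − 1/1.07)/(4πk) = 0.02696/(4π·51.2) = 4.190×10^-5 K/W
  R_fibreglass batt = (1/1.07 − 1/1.43)/(4πk) = 0.2353/(4π·0.0376) = 0.4979 K/W
  R_aerogel blanket = (1/1.43 − 1/2.17)/(4πk) = 0.2385/(4π·0.0131) = 1.449 K/W
ΣR = 1.090×10^-4 + 4.190×10^-5 + 0.4979 + 1.449 = 1.947 K/W
Q = ΔT/ΣR = (-177 °C − 29.8 °C)/1.947 = -106.2 W
From the inner boundary to the fibreglass batt/aerogel blanket interface, ΣR_partial = 0.4981 K/W.
T_interface = T_in − Q·ΣR_partial = -177 °C − (-106.2)(0.4981) = -124 °C

T = -124 °C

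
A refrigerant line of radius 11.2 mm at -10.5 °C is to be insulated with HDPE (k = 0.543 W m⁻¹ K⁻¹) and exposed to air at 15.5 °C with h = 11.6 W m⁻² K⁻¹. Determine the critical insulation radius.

r_cr = 4.68 cm

For a cylinder, r_cr = k_ins/h = 0.543/11.6 = 0.0468 m = 4.68 cm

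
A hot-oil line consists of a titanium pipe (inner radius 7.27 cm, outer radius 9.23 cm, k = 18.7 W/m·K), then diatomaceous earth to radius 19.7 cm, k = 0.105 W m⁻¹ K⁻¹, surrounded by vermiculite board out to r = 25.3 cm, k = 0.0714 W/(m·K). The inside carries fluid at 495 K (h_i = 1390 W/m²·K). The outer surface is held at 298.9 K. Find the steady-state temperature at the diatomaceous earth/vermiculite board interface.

T = 362.8 K

Resistance network (inner→outer):
  R'_conv,in = 1/(2πr h) = 1/(2π·0.0727·1390) = 0.001575 m·K/W
  R'_titanium = ln(0.0923/0.0727)/(2πk) = 0.2387/(2π·18.7) = 0.002032 m·K/W
  R'_diatomaceous earth = ln(0.197/0.0923)/(2πk) = 0.7582/(2π·0.105) = 1.149 m·K/W
  R'_vermiculite board = ln(0.253/0.197)/(2πk) = 0.2502/(2π·0.0714) = 0.5577 m·K/W
ΣR = 0.001575 + 0.002032 + 1.149 + 0.5577 = 1.710 m·K/W
Q' = ΔT/ΣR = (495 K − 298.9 K)/1.710 = 114.7 W/m
From the inner boundary to the diatomaceous earth/vermiculite board interface, ΣR_partial = 1.153 m·K/W.
T_interface = T_in − Q'·ΣR_partial = 495 K − (114.7)(1.153) = 362.8 K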